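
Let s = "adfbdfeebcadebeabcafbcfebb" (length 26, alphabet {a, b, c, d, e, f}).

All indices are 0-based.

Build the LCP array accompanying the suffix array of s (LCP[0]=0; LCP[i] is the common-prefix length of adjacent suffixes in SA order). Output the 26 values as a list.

sorted suffixes:
  #0 SA[0]=15  'abcafbcfebb'
  #1 SA[1]=10  'adebeabcafbcfebb'
  #2 SA[2]=0  'adfbdfeebcadebeabcafbcfebb'
  #3 SA[3]=18  'afbcfebb'
  #4 SA[4]=25  'b'
  #5 SA[5]=24  'bb'
  #6 SA[6]=8  'bcadebeabcafbcfebb'
  #7 SA[7]=16  'bcafbcfebb'
  #8 SA[8]=20  'bcfebb'
  #9 SA[9]=3  'bdfeebcadebeabcafbcfebb'
  #10 SA[10]=13  'beabcafbcfebb'
  #11 SA[11]=9  'cadebeabcafbcfebb'
  #12 SA[12]=17  'cafbcfebb'
  #13 SA[13]=21  'cfebb'
  #14 SA[14]=11  'debeabcafbcfebb'
  #15 SA[15]=1  'dfbdfeebcadebeabcafbcfebb'
  #16 SA[16]=4  'dfeebcadebeabcafbcfebb'
  #17 SA[17]=14  'eabcafbcfebb'
  #18 SA[18]=23  'ebb'
  #19 SA[19]=7  'ebcadebeabcafbcfebb'
  #20 SA[20]=12  'ebeabcafbcfebb'
  #21 SA[21]=6  'eebcadebeabcafbcfebb'
  #22 SA[22]=19  'fbcfebb'
  #23 SA[23]=2  'fbdfeebcadebeabcafbcfebb'
  #24 SA[24]=22  'febb'
  #25 SA[25]=5  'feebcadebeabcafbcfebb'

SA = [15, 10, 0, 18, 25, 24, 8, 16, 20, 3, 13, 9, 17, 21, 11, 1, 4, 14, 23, 7, 12, 6, 19, 2, 22, 5]
rank  pair      lcp
   1  s[15:],s[10:]  1  'a'
   2  s[10:],s[0:]  2  'ad'
   3  s[0:],s[18:]  1  'a'
   4  s[18:],s[25:]  0  ''
   5  s[25:],s[24:]  1  'b'
   6  s[24:],s[8:]  1  'b'
   7  s[8:],s[16:]  3  'bca'
   8  s[16:],s[20:]  2  'bc'
   9  s[20:],s[3:]  1  'b'
  10  s[3:],s[13:]  1  'b'
  11  s[13:],s[9:]  0  ''
  12  s[9:],s[17:]  2  'ca'
  13  s[17:],s[21:]  1  'c'
  14  s[21:],s[11:]  0  ''
  15  s[11:],s[1:]  1  'd'
  16  s[1:],s[4:]  2  'df'
  17  s[4:],s[14:]  0  ''
  18  s[14:],s[23:]  1  'e'
  19  s[23:],s[7:]  2  'eb'
  20  s[7:],s[12:]  2  'eb'
  21  s[12:],s[6:]  1  'e'
  22  s[6:],s[19:]  0  ''
  23  s[19:],s[2:]  2  'fb'
  24  s[2:],s[22:]  1  'f'
  25  s[22:],s[5:]  2  'fe'

[0, 1, 2, 1, 0, 1, 1, 3, 2, 1, 1, 0, 2, 1, 0, 1, 2, 0, 1, 2, 2, 1, 0, 2, 1, 2]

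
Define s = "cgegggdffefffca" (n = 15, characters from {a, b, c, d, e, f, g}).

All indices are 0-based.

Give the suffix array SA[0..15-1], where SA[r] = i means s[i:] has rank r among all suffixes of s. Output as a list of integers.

rank | idx | suffix
   0 |  14 | a
   1 |  13 | ca
   2 |   0 | cgegggdffefffca
   3 |   6 | dffefffca
   4 |   9 | efffca
   5 |   2 | egggdffefffca
   6 |  12 | fca
   7 |   8 | fefffca
   8 |  11 | ffca
   9 |   7 | ffefffca
  10 |  10 | fffca
  11 |   5 | gdffefffca
  12 |   1 | gegggdffefffca
  13 |   4 | ggdffefffca
  14 |   3 | gggdffefffca

[14, 13, 0, 6, 9, 2, 12, 8, 11, 7, 10, 5, 1, 4, 3]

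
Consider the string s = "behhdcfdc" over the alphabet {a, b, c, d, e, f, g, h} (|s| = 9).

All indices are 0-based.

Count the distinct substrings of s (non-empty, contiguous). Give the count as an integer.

41

rank→(start, suffix):
  0 → (0, 'behhdcfdc')
  1 → (8, 'c')
  2 → (5, 'cfdc')
  3 → (7, 'dc')
  4 → (4, 'dcfdc')
  5 → (1, 'ehhdcfdc')
  6 → (6, 'fdc')
  7 → (3, 'hdcfdc')
  8 → (2, 'hhdcfdc')

SA = [0, 8, 5, 7, 4, 1, 6, 3, 2]
[i] adj suffixes → lcp
  [1] 0/8 → 0 ('')
  [2] 8/5 → 1 ('c')
  [3] 5/7 → 0 ('')
  [4] 7/4 → 2 ('dc')
  [5] 4/1 → 0 ('')
  [6] 1/6 → 0 ('')
  [7] 6/3 → 0 ('')
  [8] 3/2 → 1 ('h')

n(n+1)/2 = 9·10/2 = 45
Σ LCP = 0 + 0 + 1 + 0 + 2 + 0 + 0 + 0 + 1 = 4
distinct = 45 − 4 = 41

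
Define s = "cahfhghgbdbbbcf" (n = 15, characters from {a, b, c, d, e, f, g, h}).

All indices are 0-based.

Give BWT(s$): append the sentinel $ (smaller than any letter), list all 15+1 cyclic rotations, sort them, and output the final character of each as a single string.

rank  rotation          last
    0  $cahfhghgbdbbbcf  f
    1  ahfhghgbdbbbcf$c  c
    2  bbbcf$cahfhghgbd  d
    3  bbcf$cahfhghgbdb  b
    4  bcf$cahfhghgbdbb  b
    5  bdbbbcf$cahfhghg  g
    6  cahfhghgbdbbbcf$  $
    7  cf$cahfhghgbdbbb  b
    8  dbbbcf$cahfhghgb  b
    9  f$cahfhghgbdbbbc  c
   10  fhghgbdbbbcf$cah  h
   11  gbdbbbcf$cahfhgh  h
   12  ghgbdbbbcf$cahfh  h
   13  hfhghgbdbbbcf$ca  a
   14  hgbdbbbcf$cahfhg  g
   15  hghgbdbbbcf$cahf  f

fcdbbg$bbchhhagf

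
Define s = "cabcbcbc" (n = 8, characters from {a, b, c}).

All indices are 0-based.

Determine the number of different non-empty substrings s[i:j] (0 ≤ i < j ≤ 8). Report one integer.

25

rank→(start, suffix):
  0 → (1, 'abcbcbc')
  1 → (6, 'bc')
  2 → (4, 'bcbc')
  3 → (2, 'bcbcbc')
  4 → (7, 'c')
  5 → (0, 'cabcbcbc')
  6 → (5, 'cbc')
  7 → (3, 'cbcbc')

SA = [1, 6, 4, 2, 7, 0, 5, 3]
i: (SA[i-1],SA[i]) lcp shared
  1: (1,6) 0 ''
  2: (6,4) 2 'bc'
  3: (4,2) 4 'bcbc'
  4: (2,7) 0 ''
  5: (7,0) 1 'c'
  6: (0,5) 1 'c'
  7: (5,3) 3 'cbc'

n(n+1)/2 = 8·9/2 = 36
Σ LCP = 0 + 0 + 2 + 4 + 0 + 1 + 1 + 3 = 11
distinct = 36 − 11 = 25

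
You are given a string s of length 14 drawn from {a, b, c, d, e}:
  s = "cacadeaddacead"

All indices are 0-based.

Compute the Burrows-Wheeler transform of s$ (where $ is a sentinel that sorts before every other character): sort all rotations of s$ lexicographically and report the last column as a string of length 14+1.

dcdeec$aaadaacd

rank  rotation         last
    0  $cacadeaddacead  d
    1  acadeaddacead$c  c
    2  acead$cacadeadd  d
    3  ad$cacadeaddace  e
    4  addacead$cacade  e
    5  adeaddacead$cac  c
    6  cacadeaddacead$  $
    7  cadeaddacead$ca  a
    8  cead$cacadeadda  a
    9  d$cacadeaddacea  a
   10  dacead$cacadead  d
   11  ddacead$cacadea  a
   12  deaddacead$caca  a
   13  ead$cacadeaddac  c
   14  eaddacead$cacad  d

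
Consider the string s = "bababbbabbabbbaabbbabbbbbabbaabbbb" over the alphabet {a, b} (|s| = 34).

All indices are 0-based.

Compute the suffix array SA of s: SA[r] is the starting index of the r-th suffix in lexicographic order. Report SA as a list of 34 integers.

sorted suffixes:
  #0 SA[0]=14  'aabbbabbbbbabbaabbbb'
  #1 SA[1]=28  'aabbbb'
  #2 SA[2]=1  'ababbbabbabbbaabbbabbbbbabbaabbbb'
  #3 SA[3]=25  'abbaabbbb'
  #4 SA[4]=7  'abbabbbaabbbabbbbbabbaabbbb'
  #5 SA[5]=10  'abbbaabbbabbbbbabbaabbbb'
  #6 SA[6]=3  'abbbabbabbbaabbbabbbbbabbaabbbb'
  #7 SA[7]=15  'abbbabbbbbabbaabbbb'
  #8 SA[8]=29  'abbbb'
  #9 SA[9]=19  'abbbbbabbaabbbb'
  #10 SA[10]=33  'b'
  #11 SA[11]=13  'baabbbabbbbbabbaabbbb'
  #12 SA[12]=27  'baabbbb'
  #13 SA[13]=0  'bababbbabbabbbaabbbabbbbbabbaabbbb'
  #14 SA[14]=24  'babbaabbbb'
  #15 SA[15]=6  'babbabbbaabbbabbbbbabbaabbbb'
  #16 SA[16]=9  'babbbaabbbabbbbbabbaabbbb'
  #17 SA[17]=2  'babbbabbabbbaabbbabbbbbabbaabbbb'
  #18 SA[18]=18  'babbbbbabbaabbbb'
  #19 SA[19]=32  'bb'
  #20 SA[20]=12  'bbaabbbabbbbbabbaabbbb'
  #21 SA[21]=26  'bbaabbbb'
  #22 SA[22]=23  'bbabbaabbbb'
  #23 SA[23]=5  'bbabbabbbaabbbabbbbbabbaabbbb'
  #24 SA[24]=8  'bbabbbaabbbabbbbbabbaabbbb'
  #25 SA[25]=17  'bbabbbbbabbaabbbb'
  #26 SA[26]=31  'bbb'
  #27 SA[27]=11  'bbbaabbbabbbbbabbaabbbb'
  #28 SA[28]=22  'bbbabbaabbbb'
  #29 SA[29]=4  'bbbabbabbbaabbbabbbbbabbaabbbb'
  #30 SA[30]=16  'bbbabbbbbabbaabbbb'
  #31 SA[31]=30  'bbbb'
  #32 SA[32]=21  'bbbbabbaabbbb'
  #33 SA[33]=20  'bbbbbabbaabbbb'

[14, 28, 1, 25, 7, 10, 3, 15, 29, 19, 33, 13, 27, 0, 24, 6, 9, 2, 18, 32, 12, 26, 23, 5, 8, 17, 31, 11, 22, 4, 16, 30, 21, 20]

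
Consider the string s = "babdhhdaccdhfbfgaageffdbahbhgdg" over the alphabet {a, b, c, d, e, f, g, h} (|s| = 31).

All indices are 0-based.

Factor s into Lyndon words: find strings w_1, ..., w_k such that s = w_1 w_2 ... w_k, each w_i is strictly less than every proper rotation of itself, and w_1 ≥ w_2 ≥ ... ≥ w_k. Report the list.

emit factor 1: 'b' (i=0, period=1)
emit factor 2: 'abdhhdaccdhfbfg' (i=1, period=15)
emit factor 3: 'aageffdbahbhgdg' (i=16, period=15)

["b", "abdhhdaccdhfbfg", "aageffdbahbhgdg"]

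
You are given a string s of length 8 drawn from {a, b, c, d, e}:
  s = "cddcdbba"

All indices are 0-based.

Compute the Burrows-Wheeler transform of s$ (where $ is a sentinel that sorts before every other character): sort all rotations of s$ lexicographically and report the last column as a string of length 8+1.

abbdd$cdc

rank  rotation   last
    0  $cddcdbba  a
    1  a$cddcdbb  b
    2  ba$cddcdb  b
    3  bba$cddcd  d
    4  cdbba$cdd  d
    5  cddcdbba$  $
    6  dbba$cddc  c
    7  dcdbba$cd  d
    8  ddcdbba$c  c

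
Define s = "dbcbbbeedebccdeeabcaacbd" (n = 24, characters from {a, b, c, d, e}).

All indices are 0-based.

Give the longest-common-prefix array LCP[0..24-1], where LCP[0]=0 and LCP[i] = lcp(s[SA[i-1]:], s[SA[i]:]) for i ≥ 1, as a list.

rank | idx | suffix
   0 |  19 | aacbd
   1 |  16 | abcaacbd
   2 |  20 | acbd
   3 |   3 | bbbeedebccdeeabcaacbd
   4 |   4 | bbeedebccdeeabcaacbd
   5 |  17 | bcaacbd
   6 |   1 | bcbbbeedebccdeeabcaacbd
   7 |  10 | bccdeeabcaacbd
   8 |  22 | bd
   9 |   5 | beedebccdeeabcaacbd
  10 |  18 | caacbd
  11 |   2 | cbbbeedebccdeeabcaacbd
  12 |  21 | cbd
  13 |  11 | ccdeeabcaacbd
  14 |  12 | cdeeabcaacbd
  15 |  23 | d
  16 |   0 | dbcbbbeedebccdeeabcaacbd
  17 |   8 | debccdeeabcaacbd
  18 |  13 | deeabcaacbd
  19 |  15 | eabcaacbd
  20 |   9 | ebccdeeabcaacbd
  21 |   7 | edebccdeeabcaacbd
  22 |  14 | eeabcaacbd
  23 |   6 | eedebccdeeabcaacbd

SA = [19, 16, 20, 3, 4, 17, 1, 10, 22, 5, 18, 2, 21, 11, 12, 23, 0, 8, 13, 15, 9, 7, 14, 6]
[i] adj suffixes → lcp
  [1] 19/16 → 1 ('a')
  [2] 16/20 → 1 ('a')
  [3] 20/3 → 0 ('')
  [4] 3/4 → 2 ('bb')
  [5] 4/17 → 1 ('b')
  [6] 17/1 → 2 ('bc')
  [7] 1/10 → 2 ('bc')
  [8] 10/22 → 1 ('b')
  [9] 22/5 → 1 ('b')
  [10] 5/18 → 0 ('')
  [11] 18/2 → 1 ('c')
  [12] 2/21 → 2 ('cb')
  [13] 21/11 → 1 ('c')
  [14] 11/12 → 1 ('c')
  [15] 12/23 → 0 ('')
  [16] 23/0 → 1 ('d')
  [17] 0/8 → 1 ('d')
  [18] 8/13 → 2 ('de')
  [19] 13/15 → 0 ('')
  [20] 15/9 → 1 ('e')
  [21] 9/7 → 1 ('e')
  [22] 7/14 → 1 ('e')
  [23] 14/6 → 2 ('ee')

[0, 1, 1, 0, 2, 1, 2, 2, 1, 1, 0, 1, 2, 1, 1, 0, 1, 1, 2, 0, 1, 1, 1, 2]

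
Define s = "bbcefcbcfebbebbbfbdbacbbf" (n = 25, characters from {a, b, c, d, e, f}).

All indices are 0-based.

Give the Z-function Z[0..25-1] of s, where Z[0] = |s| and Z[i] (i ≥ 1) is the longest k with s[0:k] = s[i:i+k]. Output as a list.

Z[0]=25
i=1: fresh scan; Z[1]=1 grow→box=[1,2)
i=2: fresh scan; Z[2]=0
i=3: fresh scan; Z[3]=0
i=4: fresh scan; Z[4]=0
i=5: fresh scan; Z[5]=0
i=6: fresh scan; Z[6]=1 grow→box=[6,7)
i=7: fresh scan; Z[7]=0
i=8: fresh scan; Z[8]=0
i=9: fresh scan; Z[9]=0
i=10: fresh scan; Z[10]=2 grow→box=[10,12)
i=11: min(r-i=1, Z[1]=1)=1; Z[11]=1
i=12: fresh scan; Z[12]=0
i=13: fresh scan; Z[13]=2 grow→box=[13,15)
i=14: min(r-i=1, Z[1]=1)=1; Z[14]=2 grow→box=[14,16)
i=15: min(r-i=1, Z[1]=1)=1; Z[15]=1
i=16: fresh scan; Z[16]=0
i=17: fresh scan; Z[17]=1 grow→box=[17,18)
i=18: fresh scan; Z[18]=0
i=19: fresh scan; Z[19]=1 grow→box=[19,20)
i=20: fresh scan; Z[20]=0
i=21: fresh scan; Z[21]=0
i=22: fresh scan; Z[22]=2 grow→box=[22,24)
i=23: min(r-i=1, Z[1]=1)=1; Z[23]=1
i=24: fresh scan; Z[24]=0

[25, 1, 0, 0, 0, 0, 1, 0, 0, 0, 2, 1, 0, 2, 2, 1, 0, 1, 0, 1, 0, 0, 2, 1, 0]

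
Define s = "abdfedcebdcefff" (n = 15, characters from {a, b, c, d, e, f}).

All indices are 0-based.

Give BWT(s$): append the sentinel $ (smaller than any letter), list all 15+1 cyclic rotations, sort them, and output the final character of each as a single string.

rank  rotation          last
    0  $abdfedcebdcefff  f
    1  abdfedcebdcefff$  $
    2  bdcefff$abdfedce  e
    3  bdfedcebdcefff$a  a
    4  cebdcefff$abdfed  d
    5  cefff$abdfedcebd  d
    6  dcebdcefff$abdfe  e
    7  dcefff$abdfedceb  b
    8  dfedcebdcefff$ab  b
    9  ebdcefff$abdfedc  c
   10  edcebdcefff$abdf  f
   11  efff$abdfedcebdc  c
   12  f$abdfedcebdceff  f
   13  fedcebdcefff$abd  d
   14  ff$abdfedcebdcef  f
   15  fff$abdfedcebdce  e

f$eaddebbcfcfdfe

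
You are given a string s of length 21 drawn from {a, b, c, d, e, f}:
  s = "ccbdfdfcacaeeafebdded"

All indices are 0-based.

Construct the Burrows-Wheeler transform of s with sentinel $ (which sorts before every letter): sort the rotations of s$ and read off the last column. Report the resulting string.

rank  rotation                last
    0  $ccbdfdfcacaeeafebdded  d
    1  acaeeafebdded$ccbdfdfc  c
    2  aeeafebdded$ccbdfdfcac  c
    3  afebdded$ccbdfdfcacaee  e
    4  bdded$ccbdfdfcacaeeafe  e
    5  bdfdfcacaeeafebdded$cc  c
    6  cacaeeafebdded$ccbdfdf  f
    7  caeeafebdded$ccbdfdfca  a
    8  cbdfdfcacaeeafebdded$c  c
    9  ccbdfdfcacaeeafebdded$  $
   10  d$ccbdfdfcacaeeafebdde  e
   11  dded$ccbdfdfcacaeeafeb  b
   12  ded$ccbdfdfcacaeeafebd  d
   13  dfcacaeeafebdded$ccbdf  f
   14  dfdfcacaeeafebdded$ccb  b
   15  eafebdded$ccbdfdfcacae  e
   16  ebdded$ccbdfdfcacaeeaf  f
   17  ed$ccbdfdfcacaeeafebdd  d
   18  eeafebdded$ccbdfdfcaca  a
   19  fcacaeeafebdded$ccbdfd  d
   20  fdfcacaeeafebdded$ccbd  d
   21  febdded$ccbdfdfcacaeea  a

dcceecfac$ebdfbefdadda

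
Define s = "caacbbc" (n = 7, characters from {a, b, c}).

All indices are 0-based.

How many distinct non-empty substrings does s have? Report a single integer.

24

sorted suffixes:
  #0 SA[0]=1  'aacbbc'
  #1 SA[1]=2  'acbbc'
  #2 SA[2]=4  'bbc'
  #3 SA[3]=5  'bc'
  #4 SA[4]=6  'c'
  #5 SA[5]=0  'caacbbc'
  #6 SA[6]=3  'cbbc'

SA = [1, 2, 4, 5, 6, 0, 3]
[i] adj suffixes → lcp
  [1] 1/2 → 1 ('a')
  [2] 2/4 → 0 ('')
  [3] 4/5 → 1 ('b')
  [4] 5/6 → 0 ('')
  [5] 6/0 → 1 ('c')
  [6] 0/3 → 1 ('c')

n(n+1)/2 = 7·8/2 = 28
Σ LCP = 0 + 1 + 0 + 1 + 0 + 1 + 1 = 4
distinct = 28 − 4 = 24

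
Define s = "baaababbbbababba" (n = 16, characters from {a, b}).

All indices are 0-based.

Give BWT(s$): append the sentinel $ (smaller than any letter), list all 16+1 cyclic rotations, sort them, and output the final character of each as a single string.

rank  rotation           last
    0  $baaababbbbababba  a
    1  a$baaababbbbababb  b
    2  aaababbbbababba$b  b
    3  aababbbbababba$ba  a
    4  ababba$baaababbbb  b
    5  ababbbbababba$baa  a
    6  abba$baaababbbbab  b
    7  abbbbababba$baaab  b
    8  ba$baaababbbbabab  b
    9  baaababbbbababba$  $
   10  bababba$baaababbb  b
   11  babba$baaababbbba  a
   12  babbbbababba$baaa  a
   13  bba$baaababbbbaba  a
   14  bbababba$baaababb  b
   15  bbbababba$baaabab  b
   16  bbbbababba$baaaba  a

abbababbb$baaabba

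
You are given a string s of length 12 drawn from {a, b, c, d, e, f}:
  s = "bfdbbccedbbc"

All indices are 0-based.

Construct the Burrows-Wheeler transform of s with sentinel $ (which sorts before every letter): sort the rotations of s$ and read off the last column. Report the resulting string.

cddbb$bbcefcb

rank  rotation       last
    0  $bfdbbccedbbc  c
    1  bbc$bfdbbcced  d
    2  bbccedbbc$bfd  d
    3  bc$bfdbbccedb  b
    4  bccedbbc$bfdb  b
    5  bfdbbccedbbc$  $
    6  c$bfdbbccedbb  b
    7  ccedbbc$bfdbb  b
    8  cedbbc$bfdbbc  c
    9  dbbc$bfdbbcce  e
   10  dbbccedbbc$bf  f
   11  edbbc$bfdbbcc  c
   12  fdbbccedbbc$b  b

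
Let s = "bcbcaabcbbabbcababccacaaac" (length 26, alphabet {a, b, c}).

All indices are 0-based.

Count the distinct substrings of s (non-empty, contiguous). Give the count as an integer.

307

rank→(start, suffix):
  0 → (22, 'aaac')
  1 → (4, 'aabcbbabbcababccacaaac')
  2 → (23, 'aac')
  3 → (14, 'ababccacaaac')
  4 → (10, 'abbcababccacaaac')
  5 → (5, 'abcbbabbcababccacaaac')
  6 → (16, 'abccacaaac')
  7 → (24, 'ac')
  8 → (20, 'acaaac')
  9 → (9, 'babbcababccacaaac')
  10 → (15, 'babccacaaac')
  11 → (8, 'bbabbcababccacaaac')
  12 → (11, 'bbcababccacaaac')
  13 → (2, 'bcaabcbbabbcababccacaaac')
  14 → (12, 'bcababccacaaac')
  15 → (6, 'bcbbabbcababccacaaac')
  16 → (0, 'bcbcaabcbbabbcababccacaaac')
  17 → (17, 'bccacaaac')
  18 → (25, 'c')
  19 → (21, 'caaac')
  20 → (3, 'caabcbbabbcababccacaaac')
  21 → (13, 'cababccacaaac')
  22 → (19, 'cacaaac')
  23 → (7, 'cbbabbcababccacaaac')
  24 → (1, 'cbcaabcbbabbcababccacaaac')
  25 → (18, 'ccacaaac')

SA = [22, 4, 23, 14, 10, 5, 16, 24, 20, 9, 15, 8, 11, 2, 12, 6, 0, 17, 25, 21, 3, 13, 19, 7, 1, 18]
rank  pair      lcp
   1  s[22:],s[4:]  2  'aa'
   2  s[4:],s[23:]  2  'aa'
   3  s[23:],s[14:]  1  'a'
   4  s[14:],s[10:]  2  'ab'
   5  s[10:],s[5:]  2  'ab'
   6  s[5:],s[16:]  3  'abc'
   7  s[16:],s[24:]  1  'a'
   8  s[24:],s[20:]  2  'ac'
   9  s[20:],s[9:]  0  ''
  10  s[9:],s[15:]  3  'bab'
  11  s[15:],s[8:]  1  'b'
  12  s[8:],s[11:]  2  'bb'
  13  s[11:],s[2:]  1  'b'
  14  s[2:],s[12:]  3  'bca'
  15  s[12:],s[6:]  2  'bc'
  16  s[6:],s[0:]  3  'bcb'
  17  s[0:],s[17:]  2  'bc'
  18  s[17:],s[25:]  0  ''
  19  s[25:],s[21:]  1  'c'
  20  s[21:],s[3:]  3  'caa'
  21  s[3:],s[13:]  2  'ca'
  22  s[13:],s[19:]  2  'ca'
  23  s[19:],s[7:]  1  'c'
  24  s[7:],s[1:]  2  'cb'
  25  s[1:],s[18:]  1  'c'

n(n+1)/2 = 26·27/2 = 351
Σ LCP = 0 + 2 + 2 + 1 + 2 + 2 + 3 + 1 + 2 + 0 + 3 + 1 + 2 + 1 + 3 + 2 + 3 + 2 + 0 + 1 + 3 + 2 + 2 + 1 + 2 + 1 = 44
distinct = 351 − 44 = 307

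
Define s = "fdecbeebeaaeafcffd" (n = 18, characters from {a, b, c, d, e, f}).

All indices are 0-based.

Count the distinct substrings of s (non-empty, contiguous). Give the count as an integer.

156

rank | idx | suffix
   0 |   9 | aaeafcffd
   1 |  10 | aeafcffd
   2 |  12 | afcffd
   3 |   7 | beaaeafcffd
   4 |   4 | beebeaaeafcffd
   5 |   3 | cbeebeaaeafcffd
   6 |  14 | cffd
   7 |  17 | d
   8 |   1 | decbeebeaaeafcffd
   9 |   8 | eaaeafcffd
  10 |  11 | eafcffd
  11 |   6 | ebeaaeafcffd
  12 |   2 | ecbeebeaaeafcffd
  13 |   5 | eebeaaeafcffd
  14 |  13 | fcffd
  15 |  16 | fd
  16 |   0 | fdecbeebeaaeafcffd
  17 |  15 | ffd

SA = [9, 10, 12, 7, 4, 3, 14, 17, 1, 8, 11, 6, 2, 5, 13, 16, 0, 15]
rank  pair      lcp
   1  s[9:],s[10:]  1  'a'
   2  s[10:],s[12:]  1  'a'
   3  s[12:],s[7:]  0  ''
   4  s[7:],s[4:]  2  'be'
   5  s[4:],s[3:]  0  ''
   6  s[3:],s[14:]  1  'c'
   7  s[14:],s[17:]  0  ''
   8  s[17:],s[1:]  1  'd'
   9  s[1:],s[8:]  0  ''
  10  s[8:],s[11:]  2  'ea'
  11  s[11:],s[6:]  1  'e'
  12  s[6:],s[2:]  1  'e'
  13  s[2:],s[5:]  1  'e'
  14  s[5:],s[13:]  0  ''
  15  s[13:],s[16:]  1  'f'
  16  s[16:],s[0:]  2  'fd'
  17  s[0:],s[15:]  1  'f'

n(n+1)/2 = 18·19/2 = 171
Σ LCP = 0 + 1 + 1 + 0 + 2 + 0 + 1 + 0 + 1 + 0 + 2 + 1 + 1 + 1 + 0 + 1 + 2 + 1 = 15
distinct = 171 − 15 = 156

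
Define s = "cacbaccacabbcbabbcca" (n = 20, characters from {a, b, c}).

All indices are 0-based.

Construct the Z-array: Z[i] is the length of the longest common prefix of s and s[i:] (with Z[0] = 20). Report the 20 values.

Z[0]=20
i=1: fresh scan; Z[1]=0
i=2: fresh scan; Z[2]=1 scan→box=[2,3)
i=3: fresh scan; Z[3]=0
i=4: fresh scan; Z[4]=0
i=5: fresh scan; Z[5]=1 scan→box=[5,6)
i=6: fresh scan; Z[6]=3 scan→box=[6,9)
i=7: min(r-i=2, Z[1]=0)=0; Z[7]=0
i=8: min(r-i=1, Z[2]=1)=1; Z[8]=2 scan→box=[8,10)
i=9: min(r-i=1, Z[1]=0)=0; Z[9]=0
i=10: fresh scan; Z[10]=0
i=11: fresh scan; Z[11]=0
i=12: fresh scan; Z[12]=1 scan→box=[12,13)
i=13: fresh scan; Z[13]=0
i=14: fresh scan; Z[14]=0
i=15: fresh scan; Z[15]=0
i=16: fresh scan; Z[16]=0
i=17: fresh scan; Z[17]=1 scan→box=[17,18)
i=18: fresh scan; Z[18]=2 scan→box=[18,20)
i=19: min(r-i=1, Z[1]=0)=0; Z[19]=0

[20, 0, 1, 0, 0, 1, 3, 0, 2, 0, 0, 0, 1, 0, 0, 0, 0, 1, 2, 0]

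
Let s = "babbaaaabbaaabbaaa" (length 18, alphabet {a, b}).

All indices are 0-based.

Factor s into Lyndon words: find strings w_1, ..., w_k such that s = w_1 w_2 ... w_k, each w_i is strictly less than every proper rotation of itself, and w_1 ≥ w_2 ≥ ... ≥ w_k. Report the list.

emit factor 1: 'b' (i=0, period=1)
emit factor 2: 'abb' (i=1, period=3)
emit factor 3: 'aaaabbaaabb' (i=4, period=11)
emit factor 4: 'a' (i=15, period=1)
emit factor 5: 'a' (i=16, period=1)
emit factor 6: 'a' (i=17, period=1)

["b", "abb", "aaaabbaaabb", "a", "a", "a"]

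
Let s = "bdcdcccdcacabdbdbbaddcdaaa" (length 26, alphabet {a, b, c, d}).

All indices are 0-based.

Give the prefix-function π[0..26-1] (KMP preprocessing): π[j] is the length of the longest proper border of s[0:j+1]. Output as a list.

π[0] = 0
j=1 s[j]='d': π[1]=0 (border '')
j=2 s[j]='c': π[2]=0 (border '')
j=3 s[j]='d': π[3]=0 (border '')
j=4 s[j]='c': π[4]=0 (border '')
j=5 s[j]='c': π[5]=0 (border '')
j=6 s[j]='c': π[6]=0 (border '')
j=7 s[j]='d': π[7]=0 (border '')
j=8 s[j]='c': π[8]=0 (border '')
j=9 s[j]='a': π[9]=0 (border '')
j=10 s[j]='c': π[10]=0 (border '')
j=11 s[j]='a': π[11]=0 (border '')
j=12 s[j]='b': π[12]=1 (border 'b')
j=13 s[j]='d': π[13]=2 (border 'bd')
j=14 s[j]='b': k: 2→0; π[14]=1 (border 'b')
j=15 s[j]='d': π[15]=2 (border 'bd')
j=16 s[j]='b': k: 2→0; π[16]=1 (border 'b')
j=17 s[j]='b': k: 1→0; π[17]=1 (border 'b')
j=18 s[j]='a': k: 1→0; π[18]=0 (border '')
j=19 s[j]='d': π[19]=0 (border '')
j=20 s[j]='d': π[20]=0 (border '')
j=21 s[j]='c': π[21]=0 (border '')
j=22 s[j]='d': π[22]=0 (border '')
j=23 s[j]='a': π[23]=0 (border '')
j=24 s[j]='a': π[24]=0 (border '')
j=25 s[j]='a': π[25]=0 (border '')

[0, 0, 0, 0, 0, 0, 0, 0, 0, 0, 0, 0, 1, 2, 1, 2, 1, 1, 0, 0, 0, 0, 0, 0, 0, 0]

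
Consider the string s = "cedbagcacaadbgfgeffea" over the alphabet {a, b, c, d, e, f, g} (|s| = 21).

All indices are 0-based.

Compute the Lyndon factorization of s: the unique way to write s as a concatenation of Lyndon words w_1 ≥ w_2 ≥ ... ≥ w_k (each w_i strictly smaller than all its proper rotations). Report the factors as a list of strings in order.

emit factor 1: 'ced' (i=0, period=3)
emit factor 2: 'b' (i=3, period=1)
emit factor 3: 'agc' (i=4, period=3)
emit factor 4: 'ac' (i=7, period=2)
emit factor 5: 'aadbgfgeffe' (i=9, period=11)
emit factor 6: 'a' (i=20, period=1)

["ced", "b", "agc", "ac", "aadbgfgeffe", "a"]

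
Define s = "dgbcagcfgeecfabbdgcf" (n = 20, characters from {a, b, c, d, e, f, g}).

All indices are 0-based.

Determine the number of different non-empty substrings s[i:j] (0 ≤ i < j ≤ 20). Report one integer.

192

sorted suffixes:
  #0 SA[0]=13  'abbdgcf'
  #1 SA[1]=4  'agcfgeecfabbdgcf'
  #2 SA[2]=14  'bbdgcf'
  #3 SA[3]=2  'bcagcfgeecfabbdgcf'
  #4 SA[4]=15  'bdgcf'
  #5 SA[5]=3  'cagcfgeecfabbdgcf'
  #6 SA[6]=18  'cf'
  #7 SA[7]=11  'cfabbdgcf'
  #8 SA[8]=6  'cfgeecfabbdgcf'
  #9 SA[9]=0  'dgbcagcfgeecfabbdgcf'
  #10 SA[10]=16  'dgcf'
  #11 SA[11]=10  'ecfabbdgcf'
  #12 SA[12]=9  'eecfabbdgcf'
  #13 SA[13]=19  'f'
  #14 SA[14]=12  'fabbdgcf'
  #15 SA[15]=7  'fgeecfabbdgcf'
  #16 SA[16]=1  'gbcagcfgeecfabbdgcf'
  #17 SA[17]=17  'gcf'
  #18 SA[18]=5  'gcfgeecfabbdgcf'
  #19 SA[19]=8  'geecfabbdgcf'

SA = [13, 4, 14, 2, 15, 3, 18, 11, 6, 0, 16, 10, 9, 19, 12, 7, 1, 17, 5, 8]
rank  pair      lcp
   1  s[13:],s[4:]  1  'a'
   2  s[4:],s[14:]  0  ''
   3  s[14:],s[2:]  1  'b'
   4  s[2:],s[15:]  1  'b'
   5  s[15:],s[3:]  0  ''
   6  s[3:],s[18:]  1  'c'
   7  s[18:],s[11:]  2  'cf'
   8  s[11:],s[6:]  2  'cf'
   9  s[6:],s[0:]  0  ''
  10  s[0:],s[16:]  2  'dg'
  11  s[16:],s[10:]  0  ''
  12  s[10:],s[9:]  1  'e'
  13  s[9:],s[19:]  0  ''
  14  s[19:],s[12:]  1  'f'
  15  s[12:],s[7:]  1  'f'
  16  s[7:],s[1:]  0  ''
  17  s[1:],s[17:]  1  'g'
  18  s[17:],s[5:]  3  'gcf'
  19  s[5:],s[8:]  1  'g'

n(n+1)/2 = 20·21/2 = 210
Σ LCP = 0 + 1 + 0 + 1 + 1 + 0 + 1 + 2 + 2 + 0 + 2 + 0 + 1 + 0 + 1 + 1 + 0 + 1 + 3 + 1 = 18
distinct = 210 − 18 = 192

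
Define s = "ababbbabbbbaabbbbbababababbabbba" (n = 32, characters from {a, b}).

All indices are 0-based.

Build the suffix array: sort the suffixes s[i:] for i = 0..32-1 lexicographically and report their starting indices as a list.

[31, 11, 18, 20, 22, 0, 24, 27, 2, 6, 12, 30, 10, 17, 19, 21, 23, 26, 1, 5, 29, 9, 16, 25, 4, 28, 8, 15, 3, 7, 14, 13]

rank→(start, suffix):
  0 → (31, 'a')
  1 → (11, 'aabbbbbababababbabbba')
  2 → (18, 'ababababbabbba')
  3 → (20, 'abababbabbba')
  4 → (22, 'ababbabbba')
  5 → (0, 'ababbbabbbbaabbbbbababababbabbba')
  6 → (24, 'abbabbba')
  7 → (27, 'abbba')
  8 → (2, 'abbbabbbbaabbbbbababababbabbba')
  9 → (6, 'abbbbaabbbbbababababbabbba')
  10 → (12, 'abbbbbababababbabbba')
  11 → (30, 'ba')
  12 → (10, 'baabbbbbababababbabbba')
  13 → (17, 'bababababbabbba')
  14 → (19, 'babababbabbba')
  15 → (21, 'bababbabbba')
  16 → (23, 'babbabbba')
  17 → (26, 'babbba')
  18 → (1, 'babbbabbbbaabbbbbababababbabbba')
  19 → (5, 'babbbbaabbbbbababababbabbba')
  20 → (29, 'bba')
  21 → (9, 'bbaabbbbbababababbabbba')
  22 → (16, 'bbababababbabbba')
  23 → (25, 'bbabbba')
  24 → (4, 'bbabbbbaabbbbbababababbabbba')
  25 → (28, 'bbba')
  26 → (8, 'bbbaabbbbbababababbabbba')
  27 → (15, 'bbbababababbabbba')
  28 → (3, 'bbbabbbbaabbbbbababababbabbba')
  29 → (7, 'bbbbaabbbbbababababbabbba')
  30 → (14, 'bbbbababababbabbba')
  31 → (13, 'bbbbbababababbabbba')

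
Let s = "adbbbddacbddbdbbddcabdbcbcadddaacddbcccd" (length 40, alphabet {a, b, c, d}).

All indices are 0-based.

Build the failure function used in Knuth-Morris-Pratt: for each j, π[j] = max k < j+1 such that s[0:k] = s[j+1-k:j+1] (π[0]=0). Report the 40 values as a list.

π[0] = 0
j=1 s[j]='d': π[1]=0 (border '')
j=2 s[j]='b': π[2]=0 (border '')
j=3 s[j]='b': π[3]=0 (border '')
j=4 s[j]='b': π[4]=0 (border '')
j=5 s[j]='d': π[5]=0 (border '')
j=6 s[j]='d': π[6]=0 (border '')
j=7 s[j]='a': π[7]=1 (border 'a')
j=8 s[j]='c': k: 1→0; π[8]=0 (border '')
j=9 s[j]='b': π[9]=0 (border '')
j=10 s[j]='d': π[10]=0 (border '')
j=11 s[j]='d': π[11]=0 (border '')
j=12 s[j]='b': π[12]=0 (border '')
j=13 s[j]='d': π[13]=0 (border '')
j=14 s[j]='b': π[14]=0 (border '')
j=15 s[j]='b': π[15]=0 (border '')
j=16 s[j]='d': π[16]=0 (border '')
j=17 s[j]='d': π[17]=0 (border '')
j=18 s[j]='c': π[18]=0 (border '')
j=19 s[j]='a': π[19]=1 (border 'a')
j=20 s[j]='b': k: 1→0; π[20]=0 (border '')
j=21 s[j]='d': π[21]=0 (border '')
j=22 s[j]='b': π[22]=0 (border '')
j=23 s[j]='c': π[23]=0 (border '')
j=24 s[j]='b': π[24]=0 (border '')
j=25 s[j]='c': π[25]=0 (border '')
j=26 s[j]='a': π[26]=1 (border 'a')
j=27 s[j]='d': π[27]=2 (border 'ad')
j=28 s[j]='d': k: 2→0; π[28]=0 (border '')
j=29 s[j]='d': π[29]=0 (border '')
j=30 s[j]='a': π[30]=1 (border 'a')
j=31 s[j]='a': k: 1→0; π[31]=1 (border 'a')
j=32 s[j]='c': k: 1→0; π[32]=0 (border '')
j=33 s[j]='d': π[33]=0 (border '')
j=34 s[j]='d': π[34]=0 (border '')
j=35 s[j]='b': π[35]=0 (border '')
j=36 s[j]='c': π[36]=0 (border '')
j=37 s[j]='c': π[37]=0 (border '')
j=38 s[j]='c': π[38]=0 (border '')
j=39 s[j]='d': π[39]=0 (border '')

[0, 0, 0, 0, 0, 0, 0, 1, 0, 0, 0, 0, 0, 0, 0, 0, 0, 0, 0, 1, 0, 0, 0, 0, 0, 0, 1, 2, 0, 0, 1, 1, 0, 0, 0, 0, 0, 0, 0, 0]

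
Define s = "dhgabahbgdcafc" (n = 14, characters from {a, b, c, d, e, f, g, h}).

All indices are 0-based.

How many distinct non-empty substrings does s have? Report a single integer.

98

rank→(start, suffix):
  0 → (3, 'abahbgdcafc')
  1 → (11, 'afc')
  2 → (5, 'ahbgdcafc')
  3 → (4, 'bahbgdcafc')
  4 → (7, 'bgdcafc')
  5 → (13, 'c')
  6 → (10, 'cafc')
  7 → (9, 'dcafc')
  8 → (0, 'dhgabahbgdcafc')
  9 → (12, 'fc')
  10 → (2, 'gabahbgdcafc')
  11 → (8, 'gdcafc')
  12 → (6, 'hbgdcafc')
  13 → (1, 'hgabahbgdcafc')

SA = [3, 11, 5, 4, 7, 13, 10, 9, 0, 12, 2, 8, 6, 1]
rank  pair      lcp
   1  s[3:],s[11:]  1  'a'
   2  s[11:],s[5:]  1  'a'
   3  s[5:],s[4:]  0  ''
   4  s[4:],s[7:]  1  'b'
   5  s[7:],s[13:]  0  ''
   6  s[13:],s[10:]  1  'c'
   7  s[10:],s[9:]  0  ''
   8  s[9:],s[0:]  1  'd'
   9  s[0:],s[12:]  0  ''
  10  s[12:],s[2:]  0  ''
  11  s[2:],s[8:]  1  'g'
  12  s[8:],s[6:]  0  ''
  13  s[6:],s[1:]  1  'h'

n(n+1)/2 = 14·15/2 = 105
Σ LCP = 0 + 1 + 1 + 0 + 1 + 0 + 1 + 0 + 1 + 0 + 0 + 1 + 0 + 1 = 7
distinct = 105 − 7 = 98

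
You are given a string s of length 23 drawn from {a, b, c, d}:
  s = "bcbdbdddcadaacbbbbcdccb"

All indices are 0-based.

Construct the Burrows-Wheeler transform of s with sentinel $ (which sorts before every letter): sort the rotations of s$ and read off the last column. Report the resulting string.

bdacccbb$bcddcabdbabdcdb

rank  rotation                  last
    0  $bcbdbdddcadaacbbbbcdccb  b
    1  aacbbbbcdccb$bcbdbdddcad  d
    2  acbbbbcdccb$bcbdbdddcada  a
    3  adaacbbbbcdccb$bcbdbdddc  c
    4  b$bcbdbdddcadaacbbbbcdcc  c
    5  bbbbcdccb$bcbdbdddcadaac  c
    6  bbbcdccb$bcbdbdddcadaacb  b
    7  bbcdccb$bcbdbdddcadaacbb  b
    8  bcbdbdddcadaacbbbbcdccb$  $
    9  bcdccb$bcbdbdddcadaacbbb  b
   10  bdbdddcadaacbbbbcdccb$bc  c
   11  bdddcadaacbbbbcdccb$bcbd  d
   12  cadaacbbbbcdccb$bcbdbddd  d
   13  cb$bcbdbdddcadaacbbbbcdc  c
   14  cbbbbcdccb$bcbdbdddcadaa  a
   15  cbdbdddcadaacbbbbcdccb$b  b
   16  ccb$bcbdbdddcadaacbbbbcd  d
   17  cdccb$bcbdbdddcadaacbbbb  b
   18  daacbbbbcdccb$bcbdbdddca  a
   19  dbdddcadaacbbbbcdccb$bcb  b
   20  dcadaacbbbbcdccb$bcbdbdd  d
   21  dccb$bcbdbdddcadaacbbbbc  c
   22  ddcadaacbbbbcdccb$bcbdbd  d
   23  dddcadaacbbbbcdccb$bcbdb  b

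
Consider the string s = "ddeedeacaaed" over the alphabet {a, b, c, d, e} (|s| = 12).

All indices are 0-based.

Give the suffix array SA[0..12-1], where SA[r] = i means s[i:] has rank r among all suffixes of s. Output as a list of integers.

rank | idx | suffix
   0 |   8 | aaed
   1 |   6 | acaaed
   2 |   9 | aed
   3 |   7 | caaed
   4 |  11 | d
   5 |   0 | ddeedeacaaed
   6 |   4 | deacaaed
   7 |   1 | deedeacaaed
   8 |   5 | eacaaed
   9 |  10 | ed
  10 |   3 | edeacaaed
  11 |   2 | eedeacaaed

[8, 6, 9, 7, 11, 0, 4, 1, 5, 10, 3, 2]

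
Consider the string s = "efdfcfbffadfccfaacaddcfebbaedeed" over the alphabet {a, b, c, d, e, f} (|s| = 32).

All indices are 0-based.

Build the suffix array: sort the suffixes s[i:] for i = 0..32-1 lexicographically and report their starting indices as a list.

[15, 16, 18, 9, 26, 25, 24, 6, 17, 12, 13, 4, 21, 31, 20, 19, 28, 10, 2, 23, 30, 27, 29, 0, 14, 8, 5, 11, 3, 1, 22, 7]

sorted suffixes:
  #0 SA[0]=15  'aacaddcfebbaedeed'
  #1 SA[1]=16  'acaddcfebbaedeed'
  #2 SA[2]=18  'addcfebbaedeed'
  #3 SA[3]=9  'adfccfaacaddcfebbaedeed'
  #4 SA[4]=26  'aedeed'
  #5 SA[5]=25  'baedeed'
  #6 SA[6]=24  'bbaedeed'
  #7 SA[7]=6  'bffadfccfaacaddcfebbaedeed'
  #8 SA[8]=17  'caddcfebbaedeed'
  #9 SA[9]=12  'ccfaacaddcfebbaedeed'
  #10 SA[10]=13  'cfaacaddcfebbaedeed'
  #11 SA[11]=4  'cfbffadfccfaacaddcfebbaedeed'
  #12 SA[12]=21  'cfebbaedeed'
  #13 SA[13]=31  'd'
  #14 SA[14]=20  'dcfebbaedeed'
  #15 SA[15]=19  'ddcfebbaedeed'
  #16 SA[16]=28  'deed'
  #17 SA[17]=10  'dfccfaacaddcfebbaedeed'
  #18 SA[18]=2  'dfcfbffadfccfaacaddcfebbaedeed'
  #19 SA[19]=23  'ebbaedeed'
  #20 SA[20]=30  'ed'
  #21 SA[21]=27  'edeed'
  #22 SA[22]=29  'eed'
  #23 SA[23]=0  'efdfcfbffadfccfaacaddcfebbaedeed'
  #24 SA[24]=14  'faacaddcfebbaedeed'
  #25 SA[25]=8  'fadfccfaacaddcfebbaedeed'
  #26 SA[26]=5  'fbffadfccfaacaddcfebbaedeed'
  #27 SA[27]=11  'fccfaacaddcfebbaedeed'
  #28 SA[28]=3  'fcfbffadfccfaacaddcfebbaedeed'
  #29 SA[29]=1  'fdfcfbffadfccfaacaddcfebbaedeed'
  #30 SA[30]=22  'febbaedeed'
  #31 SA[31]=7  'ffadfccfaacaddcfebbaedeed'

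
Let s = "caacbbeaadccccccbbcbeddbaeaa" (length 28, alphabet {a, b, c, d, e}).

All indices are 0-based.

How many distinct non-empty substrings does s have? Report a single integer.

364

rank→(start, suffix):
  0 → (27, 'a')
  1 → (26, 'aa')
  2 → (1, 'aacbbeaadccccccbbcbeddbaeaa')
  3 → (7, 'aadccccccbbcbeddbaeaa')
  4 → (2, 'acbbeaadccccccbbcbeddbaeaa')
  5 → (8, 'adccccccbbcbeddbaeaa')
  6 → (24, 'aeaa')
  7 → (23, 'baeaa')
  8 → (16, 'bbcbeddbaeaa')
  9 → (4, 'bbeaadccccccbbcbeddbaeaa')
  10 → (17, 'bcbeddbaeaa')
  11 → (5, 'beaadccccccbbcbeddbaeaa')
  12 → (19, 'beddbaeaa')
  13 → (0, 'caacbbeaadccccccbbcbeddbaeaa')
  14 → (15, 'cbbcbeddbaeaa')
  15 → (3, 'cbbeaadccccccbbcbeddbaeaa')
  16 → (18, 'cbeddbaeaa')
  17 → (14, 'ccbbcbeddbaeaa')
  18 → (13, 'cccbbcbeddbaeaa')
  19 → (12, 'ccccbbcbeddbaeaa')
  20 → (11, 'cccccbbcbeddbaeaa')
  21 → (10, 'ccccccbbcbeddbaeaa')
  22 → (22, 'dbaeaa')
  23 → (9, 'dccccccbbcbeddbaeaa')
  24 → (21, 'ddbaeaa')
  25 → (25, 'eaa')
  26 → (6, 'eaadccccccbbcbeddbaeaa')
  27 → (20, 'eddbaeaa')

SA = [27, 26, 1, 7, 2, 8, 24, 23, 16, 4, 17, 5, 19, 0, 15, 3, 18, 14, 13, 12, 11, 10, 22, 9, 21, 25, 6, 20]
rank  pair      lcp
   1  s[27:],s[26:]  1  'a'
   2  s[26:],s[1:]  2  'aa'
   3  s[1:],s[7:]  2  'aa'
   4  s[7:],s[2:]  1  'a'
   5  s[2:],s[8:]  1  'a'
   6  s[8:],s[24:]  1  'a'
   7  s[24:],s[23:]  0  ''
   8  s[23:],s[16:]  1  'b'
   9  s[16:],s[4:]  2  'bb'
  10  s[4:],s[17:]  1  'b'
  11  s[17:],s[5:]  1  'b'
  12  s[5:],s[19:]  2  'be'
  13  s[19:],s[0:]  0  ''
  14  s[0:],s[15:]  1  'c'
  15  s[15:],s[3:]  3  'cbb'
  16  s[3:],s[18:]  2  'cb'
  17  s[18:],s[14:]  1  'c'
  18  s[14:],s[13:]  2  'cc'
  19  s[13:],s[12:]  3  'ccc'
  20  s[12:],s[11:]  4  'cccc'
  21  s[11:],s[10:]  5  'ccccc'
  22  s[10:],s[22:]  0  ''
  23  s[22:],s[9:]  1  'd'
  24  s[9:],s[21:]  1  'd'
  25  s[21:],s[25:]  0  ''
  26  s[25:],s[6:]  3  'eaa'
  27  s[6:],s[20:]  1  'e'

n(n+1)/2 = 28·29/2 = 406
Σ LCP = 0 + 1 + 2 + 2 + 1 + 1 + 1 + 0 + 1 + 2 + 1 + 1 + 2 + 0 + 1 + 3 + 2 + 1 + 2 + 3 + 4 + 5 + 0 + 1 + 1 + 0 + 3 + 1 = 42
distinct = 406 − 42 = 364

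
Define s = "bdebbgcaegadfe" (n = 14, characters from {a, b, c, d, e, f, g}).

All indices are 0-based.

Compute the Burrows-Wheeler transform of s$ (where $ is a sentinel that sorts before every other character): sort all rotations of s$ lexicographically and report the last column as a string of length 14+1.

egce$bgbafdadeb

rank  rotation         last
    0  $bdebbgcaegadfe  e
    1  adfe$bdebbgcaeg  g
    2  aegadfe$bdebbgc  c
    3  bbgcaegadfe$bde  e
    4  bdebbgcaegadfe$  $
    5  bgcaegadfe$bdeb  b
    6  caegadfe$bdebbg  g
    7  debbgcaegadfe$b  b
    8  dfe$bdebbgcaega  a
    9  e$bdebbgcaegadf  f
   10  ebbgcaegadfe$bd  d
   11  egadfe$bdebbgca  a
   12  fe$bdebbgcaegad  d
   13  gadfe$bdebbgcae  e
   14  gcaegadfe$bdebb  b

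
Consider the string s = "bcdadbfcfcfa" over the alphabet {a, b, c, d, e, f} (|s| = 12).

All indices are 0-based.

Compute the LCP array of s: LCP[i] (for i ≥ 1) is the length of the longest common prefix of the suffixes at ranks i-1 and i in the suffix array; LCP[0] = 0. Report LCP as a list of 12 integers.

[0, 1, 0, 1, 0, 1, 2, 0, 1, 0, 1, 3]

rank→(start, suffix):
  0 → (11, 'a')
  1 → (3, 'adbfcfcfa')
  2 → (0, 'bcdadbfcfcfa')
  3 → (5, 'bfcfcfa')
  4 → (1, 'cdadbfcfcfa')
  5 → (9, 'cfa')
  6 → (7, 'cfcfa')
  7 → (2, 'dadbfcfcfa')
  8 → (4, 'dbfcfcfa')
  9 → (10, 'fa')
  10 → (8, 'fcfa')
  11 → (6, 'fcfcfa')

SA = [11, 3, 0, 5, 1, 9, 7, 2, 4, 10, 8, 6]
rank  pair      lcp
   1  s[11:],s[3:]  1  'a'
   2  s[3:],s[0:]  0  ''
   3  s[0:],s[5:]  1  'b'
   4  s[5:],s[1:]  0  ''
   5  s[1:],s[9:]  1  'c'
   6  s[9:],s[7:]  2  'cf'
   7  s[7:],s[2:]  0  ''
   8  s[2:],s[4:]  1  'd'
   9  s[4:],s[10:]  0  ''
  10  s[10:],s[8:]  1  'f'
  11  s[8:],s[6:]  3  'fcf'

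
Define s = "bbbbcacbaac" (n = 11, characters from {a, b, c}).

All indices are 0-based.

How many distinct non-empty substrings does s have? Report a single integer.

rank | idx | suffix
   0 |   8 | aac
   1 |   9 | ac
   2 |   5 | acbaac
   3 |   7 | baac
   4 |   0 | bbbbcacbaac
   5 |   1 | bbbcacbaac
   6 |   2 | bbcacbaac
   7 |   3 | bcacbaac
   8 |  10 | c
   9 |   4 | cacbaac
  10 |   6 | cbaac

SA = [8, 9, 5, 7, 0, 1, 2, 3, 10, 4, 6]
i: (SA[i-1],SA[i]) lcp shared
  1: (8,9) 1 'a'
  2: (9,5) 2 'ac'
  3: (5,7) 0 ''
  4: (7,0) 1 'b'
  5: (0,1) 3 'bbb'
  6: (1,2) 2 'bb'
  7: (2,3) 1 'b'
  8: (3,10) 0 ''
  9: (10,4) 1 'c'
  10: (4,6) 1 'c'

n(n+1)/2 = 11·12/2 = 66
Σ LCP = 0 + 1 + 2 + 0 + 1 + 3 + 2 + 1 + 0 + 1 + 1 = 12
distinct = 66 − 12 = 54

54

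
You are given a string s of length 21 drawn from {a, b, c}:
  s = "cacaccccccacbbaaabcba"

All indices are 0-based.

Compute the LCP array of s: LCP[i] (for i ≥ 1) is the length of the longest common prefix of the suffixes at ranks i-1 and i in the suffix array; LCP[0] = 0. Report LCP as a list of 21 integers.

[0, 1, 2, 1, 1, 2, 2, 0, 2, 1, 1, 0, 3, 3, 1, 2, 1, 2, 3, 4, 5]

sorted suffixes:
  #0 SA[0]=20  'a'
  #1 SA[1]=14  'aaabcba'
  #2 SA[2]=15  'aabcba'
  #3 SA[3]=16  'abcba'
  #4 SA[4]=1  'acaccccccacbbaaabcba'
  #5 SA[5]=10  'acbbaaabcba'
  #6 SA[6]=3  'accccccacbbaaabcba'
  #7 SA[7]=19  'ba'
  #8 SA[8]=13  'baaabcba'
  #9 SA[9]=12  'bbaaabcba'
  #10 SA[10]=17  'bcba'
  #11 SA[11]=0  'cacaccccccacbbaaabcba'
  #12 SA[12]=9  'cacbbaaabcba'
  #13 SA[13]=2  'caccccccacbbaaabcba'
  #14 SA[14]=18  'cba'
  #15 SA[15]=11  'cbbaaabcba'
  #16 SA[16]=8  'ccacbbaaabcba'
  #17 SA[17]=7  'cccacbbaaabcba'
  #18 SA[18]=6  'ccccacbbaaabcba'
  #19 SA[19]=5  'cccccacbbaaabcba'
  #20 SA[20]=4  'ccccccacbbaaabcba'

SA = [20, 14, 15, 16, 1, 10, 3, 19, 13, 12, 17, 0, 9, 2, 18, 11, 8, 7, 6, 5, 4]
[i] adj suffixes → lcp
  [1] 20/14 → 1 ('a')
  [2] 14/15 → 2 ('aa')
  [3] 15/16 → 1 ('a')
  [4] 16/1 → 1 ('a')
  [5] 1/10 → 2 ('ac')
  [6] 10/3 → 2 ('ac')
  [7] 3/19 → 0 ('')
  [8] 19/13 → 2 ('ba')
  [9] 13/12 → 1 ('b')
  [10] 12/17 → 1 ('b')
  [11] 17/0 → 0 ('')
  [12] 0/9 → 3 ('cac')
  [13] 9/2 → 3 ('cac')
  [14] 2/18 → 1 ('c')
  [15] 18/11 → 2 ('cb')
  [16] 11/8 → 1 ('c')
  [17] 8/7 → 2 ('cc')
  [18] 7/6 → 3 ('ccc')
  [19] 6/5 → 4 ('cccc')
  [20] 5/4 → 5 ('ccccc')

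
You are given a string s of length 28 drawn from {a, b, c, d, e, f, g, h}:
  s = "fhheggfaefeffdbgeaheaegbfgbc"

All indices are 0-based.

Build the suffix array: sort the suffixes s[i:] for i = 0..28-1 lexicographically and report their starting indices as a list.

[7, 20, 17, 26, 23, 14, 27, 13, 19, 16, 8, 10, 21, 3, 6, 12, 9, 11, 24, 0, 25, 22, 15, 5, 4, 18, 2, 1]

rank | idx | suffix
   0 |   7 | aefeffdbgeaheaegbfgbc
   1 |  20 | aegbfgbc
   2 |  17 | aheaegbfgbc
   3 |  26 | bc
   4 |  23 | bfgbc
   5 |  14 | bgeaheaegbfgbc
   6 |  27 | c
   7 |  13 | dbgeaheaegbfgbc
   8 |  19 | eaegbfgbc
   9 |  16 | eaheaegbfgbc
  10 |   8 | efeffdbgeaheaegbfgbc
  11 |  10 | effdbgeaheaegbfgbc
  12 |  21 | egbfgbc
  13 |   3 | eggfaefeffdbgeaheaegbfgbc
  14 |   6 | faefeffdbgeaheaegbfgbc
  15 |  12 | fdbgeaheaegbfgbc
  16 |   9 | feffdbgeaheaegbfgbc
  17 |  11 | ffdbgeaheaegbfgbc
  18 |  24 | fgbc
  19 |   0 | fhheggfaefeffdbgeaheaegbfgbc
  20 |  25 | gbc
  21 |  22 | gbfgbc
  22 |  15 | geaheaegbfgbc
  23 |   5 | gfaefeffdbgeaheaegbfgbc
  24 |   4 | ggfaefeffdbgeaheaegbfgbc
  25 |  18 | heaegbfgbc
  26 |   2 | heggfaefeffdbgeaheaegbfgbc
  27 |   1 | hheggfaefeffdbgeaheaegbfgbc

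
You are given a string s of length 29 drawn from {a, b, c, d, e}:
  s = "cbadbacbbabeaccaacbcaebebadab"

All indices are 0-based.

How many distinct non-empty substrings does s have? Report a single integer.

397

sorted suffixes:
  #0 SA[0]=15  'aacbcaebebadab'
  #1 SA[1]=27  'ab'
  #2 SA[2]=9  'abeaccaacbcaebebadab'
  #3 SA[3]=5  'acbbabeaccaacbcaebebadab'
  #4 SA[4]=16  'acbcaebebadab'
  #5 SA[5]=12  'accaacbcaebebadab'
  #6 SA[6]=25  'adab'
  #7 SA[7]=2  'adbacbbabeaccaacbcaebebadab'
  #8 SA[8]=20  'aebebadab'
  #9 SA[9]=28  'b'
  #10 SA[10]=8  'babeaccaacbcaebebadab'
  #11 SA[11]=4  'bacbbabeaccaacbcaebebadab'
  #12 SA[12]=24  'badab'
  #13 SA[13]=1  'badbacbbabeaccaacbcaebebadab'
  #14 SA[14]=7  'bbabeaccaacbcaebebadab'
  #15 SA[15]=18  'bcaebebadab'
  #16 SA[16]=10  'beaccaacbcaebebadab'
  #17 SA[17]=22  'bebadab'
  #18 SA[18]=14  'caacbcaebebadab'
  #19 SA[19]=19  'caebebadab'
  #20 SA[20]=0  'cbadbacbbabeaccaacbcaebebadab'
  #21 SA[21]=6  'cbbabeaccaacbcaebebadab'
  #22 SA[22]=17  'cbcaebebadab'
  #23 SA[23]=13  'ccaacbcaebebadab'
  #24 SA[24]=26  'dab'
  #25 SA[25]=3  'dbacbbabeaccaacbcaebebadab'
  #26 SA[26]=11  'eaccaacbcaebebadab'
  #27 SA[27]=23  'ebadab'
  #28 SA[28]=21  'ebebadab'

SA = [15, 27, 9, 5, 16, 12, 25, 2, 20, 28, 8, 4, 24, 1, 7, 18, 10, 22, 14, 19, 0, 6, 17, 13, 26, 3, 11, 23, 21]
[i] adj suffixes → lcp
  [1] 15/27 → 1 ('a')
  [2] 27/9 → 2 ('ab')
  [3] 9/5 → 1 ('a')
  [4] 5/16 → 3 ('acb')
  [5] 16/12 → 2 ('ac')
  [6] 12/25 → 1 ('a')
  [7] 25/2 → 2 ('ad')
  [8] 2/20 → 1 ('a')
  [9] 20/28 → 0 ('')
  [10] 28/8 → 1 ('b')
  [11] 8/4 → 2 ('ba')
  [12] 4/24 → 2 ('ba')
  [13] 24/1 → 3 ('bad')
  [14] 1/7 → 1 ('b')
  [15] 7/18 → 1 ('b')
  [16] 18/10 → 1 ('b')
  [17] 10/22 → 2 ('be')
  [18] 22/14 → 0 ('')
  [19] 14/19 → 2 ('ca')
  [20] 19/0 → 1 ('c')
  [21] 0/6 → 2 ('cb')
  [22] 6/17 → 2 ('cb')
  [23] 17/13 → 1 ('c')
  [24] 13/26 → 0 ('')
  [25] 26/3 → 1 ('d')
  [26] 3/11 → 0 ('')
  [27] 11/23 → 1 ('e')
  [28] 23/21 → 2 ('eb')

n(n+1)/2 = 29·30/2 = 435
Σ LCP = 0 + 1 + 2 + 1 + 3 + 2 + 1 + 2 + 1 + 0 + 1 + 2 + 2 + 3 + 1 + 1 + 1 + 2 + 0 + 2 + 1 + 2 + 2 + 1 + 0 + 1 + 0 + 1 + 2 = 38
distinct = 435 − 38 = 397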